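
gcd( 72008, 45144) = 8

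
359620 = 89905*4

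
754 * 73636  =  55521544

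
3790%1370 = 1050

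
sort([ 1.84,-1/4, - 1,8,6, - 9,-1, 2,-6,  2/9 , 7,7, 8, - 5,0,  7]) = [ - 9, - 6,  -  5, - 1, - 1, - 1/4,0, 2/9, 1.84,  2 , 6, 7,  7 , 7 , 8,8]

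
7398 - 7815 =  - 417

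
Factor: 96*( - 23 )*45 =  - 2^5*3^3*5^1*23^1  =  - 99360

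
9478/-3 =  - 9478/3 = - 3159.33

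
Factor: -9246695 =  - 5^1*223^1*8293^1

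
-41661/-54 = 1543/2 = 771.50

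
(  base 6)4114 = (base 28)14E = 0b1110001110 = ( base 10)910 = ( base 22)1J8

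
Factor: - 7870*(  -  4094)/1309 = 2^2*5^1*7^ ( - 1 )*11^(  -  1)*17^( - 1)*23^1*89^1*787^1 = 32219780/1309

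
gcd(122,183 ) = 61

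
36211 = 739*49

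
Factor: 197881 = 433^1 * 457^1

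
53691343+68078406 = 121769749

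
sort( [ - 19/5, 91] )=[ - 19/5, 91 ]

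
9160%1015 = 25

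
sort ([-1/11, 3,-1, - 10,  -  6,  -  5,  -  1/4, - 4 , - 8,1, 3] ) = [ - 10, - 8, - 6, - 5,-4,-1,  -  1/4, - 1/11, 1, 3,3 ] 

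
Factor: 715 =5^1 * 11^1*13^1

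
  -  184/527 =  - 1 + 343/527= - 0.35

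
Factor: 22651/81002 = 2^( - 1) * 101^(-1 )*401^( - 1)*22651^1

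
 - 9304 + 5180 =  - 4124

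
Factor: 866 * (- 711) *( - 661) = 2^1*3^2*79^1*433^1*661^1 =406994886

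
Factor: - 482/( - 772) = 2^( - 1) * 193^( - 1)*241^1=241/386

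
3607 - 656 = 2951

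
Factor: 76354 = 2^1*38177^1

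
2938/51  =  57 +31/51 = 57.61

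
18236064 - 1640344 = 16595720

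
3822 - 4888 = -1066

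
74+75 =149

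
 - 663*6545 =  - 4339335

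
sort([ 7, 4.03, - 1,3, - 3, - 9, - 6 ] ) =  [  -  9,  -  6, - 3, - 1,3 , 4.03,7 ] 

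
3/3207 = 1/1069 = 0.00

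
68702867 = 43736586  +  24966281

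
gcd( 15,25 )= 5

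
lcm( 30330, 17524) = 788580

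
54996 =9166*6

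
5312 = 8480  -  3168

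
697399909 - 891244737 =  - 193844828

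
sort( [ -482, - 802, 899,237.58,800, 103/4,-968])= [  -  968, - 802,-482,103/4, 237.58,800,899]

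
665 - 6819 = - 6154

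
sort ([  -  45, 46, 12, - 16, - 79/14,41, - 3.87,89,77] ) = [ - 45, - 16, - 79/14,  -  3.87,  12, 41,46,77, 89]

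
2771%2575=196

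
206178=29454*7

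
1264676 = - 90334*(  -  14)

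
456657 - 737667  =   - 281010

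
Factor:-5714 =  - 2^1*2857^1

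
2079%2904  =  2079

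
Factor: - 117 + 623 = 506 = 2^1 * 11^1 * 23^1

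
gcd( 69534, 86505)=3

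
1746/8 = 873/4= 218.25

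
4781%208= 205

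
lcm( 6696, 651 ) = 46872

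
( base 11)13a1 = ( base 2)11100001101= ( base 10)1805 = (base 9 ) 2425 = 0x70D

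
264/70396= 66/17599 = 0.00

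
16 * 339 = 5424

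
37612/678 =18806/339 = 55.47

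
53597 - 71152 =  - 17555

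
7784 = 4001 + 3783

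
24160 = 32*755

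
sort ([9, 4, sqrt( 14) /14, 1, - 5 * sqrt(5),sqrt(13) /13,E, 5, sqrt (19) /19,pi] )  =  [ - 5 * sqrt( 5 ), sqrt( 19 ) /19, sqrt( 14)/14,sqrt( 13)/13,1, E, pi,4, 5,9 ]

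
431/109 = 3 + 104/109 = 3.95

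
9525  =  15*635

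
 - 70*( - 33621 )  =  2353470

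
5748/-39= - 1916/13=- 147.38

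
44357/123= 360+77/123  =  360.63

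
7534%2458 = 160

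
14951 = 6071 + 8880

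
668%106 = 32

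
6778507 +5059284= 11837791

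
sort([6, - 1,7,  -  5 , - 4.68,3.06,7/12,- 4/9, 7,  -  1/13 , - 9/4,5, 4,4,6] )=[ - 5 , - 4.68,-9/4, - 1,-4/9,- 1/13,7/12,3.06,4,4, 5,6, 6, 7,7] 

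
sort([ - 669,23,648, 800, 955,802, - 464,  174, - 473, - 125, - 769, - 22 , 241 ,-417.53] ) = [ - 769, - 669, - 473, - 464, - 417.53 , - 125, - 22, 23, 174,241,648, 800, 802 , 955]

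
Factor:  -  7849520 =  - 2^4*5^1*7^1*107^1  *  131^1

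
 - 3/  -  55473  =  1/18491 = 0.00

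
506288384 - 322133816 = 184154568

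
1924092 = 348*5529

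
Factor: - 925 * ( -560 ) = 518000  =  2^4*5^3*7^1*37^1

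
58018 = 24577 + 33441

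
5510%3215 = 2295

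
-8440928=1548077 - 9989005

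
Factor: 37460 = 2^2*5^1*1873^1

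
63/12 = 5 + 1/4=5.25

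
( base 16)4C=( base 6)204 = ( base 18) 44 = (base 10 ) 76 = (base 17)48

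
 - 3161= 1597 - 4758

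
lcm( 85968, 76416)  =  687744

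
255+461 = 716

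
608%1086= 608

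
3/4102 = 3/4102 = 0.00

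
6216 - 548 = 5668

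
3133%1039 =16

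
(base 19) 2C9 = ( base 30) 11t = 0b1110111111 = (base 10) 959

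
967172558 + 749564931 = 1716737489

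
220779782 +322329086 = 543108868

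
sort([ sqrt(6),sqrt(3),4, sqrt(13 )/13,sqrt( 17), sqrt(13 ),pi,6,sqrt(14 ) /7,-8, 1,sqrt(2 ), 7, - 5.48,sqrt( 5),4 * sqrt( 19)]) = [ -8, - 5.48, sqrt( 13) /13 , sqrt( 14)/7, 1, sqrt ( 2)  ,  sqrt(3 ),sqrt(5),sqrt(6), pi, sqrt(13 ), 4,sqrt(17),6,7,4*sqrt(19) ]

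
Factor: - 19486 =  - 2^1*9743^1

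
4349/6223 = 4349/6223 = 0.70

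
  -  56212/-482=116  +  150/241 = 116.62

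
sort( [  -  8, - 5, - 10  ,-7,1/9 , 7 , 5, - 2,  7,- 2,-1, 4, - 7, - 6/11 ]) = [ - 10,-8, - 7, - 7, - 5, - 2, - 2,-1, - 6/11 , 1/9, 4, 5, 7, 7] 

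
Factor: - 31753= - 113^1 * 281^1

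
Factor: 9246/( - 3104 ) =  - 2^( - 4)*3^1*23^1*67^1*97^( - 1) = -  4623/1552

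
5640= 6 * 940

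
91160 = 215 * 424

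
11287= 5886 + 5401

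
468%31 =3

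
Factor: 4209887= 11^1*19^1*20143^1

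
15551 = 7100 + 8451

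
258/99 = 2 + 20/33 = 2.61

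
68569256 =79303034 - 10733778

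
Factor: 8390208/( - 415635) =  - 2796736/138545 = - 2^6*5^( - 1)*11^( - 2 )*89^1*229^( - 1)*491^1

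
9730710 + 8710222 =18440932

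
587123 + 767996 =1355119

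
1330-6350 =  - 5020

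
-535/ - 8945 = 107/1789 = 0.06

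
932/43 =21 + 29/43 = 21.67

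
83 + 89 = 172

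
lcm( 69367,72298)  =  5133158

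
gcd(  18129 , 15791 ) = 1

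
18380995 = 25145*731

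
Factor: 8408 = 2^3*1051^1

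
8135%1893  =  563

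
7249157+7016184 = 14265341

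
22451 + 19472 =41923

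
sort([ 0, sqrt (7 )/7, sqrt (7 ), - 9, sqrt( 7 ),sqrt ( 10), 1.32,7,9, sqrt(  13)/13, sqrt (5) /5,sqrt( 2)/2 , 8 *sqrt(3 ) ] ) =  [ - 9, 0, sqrt ( 13) /13,sqrt(7) /7,sqrt( 5 )/5,sqrt( 2)/2, 1.32,sqrt ( 7 ), sqrt( 7), sqrt( 10 ), 7, 9, 8 * sqrt ( 3 )] 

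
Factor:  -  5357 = -11^1*487^1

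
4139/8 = 517+ 3/8 =517.38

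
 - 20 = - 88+68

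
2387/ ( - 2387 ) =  - 1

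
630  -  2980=-2350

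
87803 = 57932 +29871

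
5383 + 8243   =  13626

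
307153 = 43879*7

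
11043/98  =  11043/98 = 112.68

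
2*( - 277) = -554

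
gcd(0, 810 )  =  810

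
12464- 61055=-48591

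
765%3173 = 765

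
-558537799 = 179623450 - 738161249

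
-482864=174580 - 657444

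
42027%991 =405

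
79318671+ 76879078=156197749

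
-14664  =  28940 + -43604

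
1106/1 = 1106 =1106.00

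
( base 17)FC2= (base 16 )11bd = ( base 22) 989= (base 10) 4541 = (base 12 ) 2765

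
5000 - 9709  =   - 4709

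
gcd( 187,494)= 1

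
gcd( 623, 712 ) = 89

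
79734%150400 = 79734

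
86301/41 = 2104 + 37/41= 2104.90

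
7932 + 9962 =17894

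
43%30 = 13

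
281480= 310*908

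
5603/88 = 63 + 59/88 = 63.67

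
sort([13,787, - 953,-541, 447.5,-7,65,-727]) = [ - 953, - 727, - 541,-7,13,65,447.5,787 ] 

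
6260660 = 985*6356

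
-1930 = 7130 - 9060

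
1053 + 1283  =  2336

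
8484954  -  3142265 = 5342689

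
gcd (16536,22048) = 5512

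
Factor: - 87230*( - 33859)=2953520570 = 2^1*5^1*7^2*11^1*13^1*61^1*691^1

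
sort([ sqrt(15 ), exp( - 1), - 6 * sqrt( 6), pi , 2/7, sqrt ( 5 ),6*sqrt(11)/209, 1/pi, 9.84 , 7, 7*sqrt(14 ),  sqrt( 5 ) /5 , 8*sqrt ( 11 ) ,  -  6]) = [-6*sqrt( 6), - 6, 6*  sqrt( 11 )/209, 2/7 , 1/pi,exp( - 1) , sqrt( 5 ) /5, sqrt( 5),pi , sqrt(15) , 7,9.84,7* sqrt( 14), 8*sqrt(11)]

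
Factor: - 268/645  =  -2^2*3^( - 1)*5^(-1 ) * 43^( - 1)*67^1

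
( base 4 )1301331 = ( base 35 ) 5xd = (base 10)7293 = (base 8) 16175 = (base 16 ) 1c7d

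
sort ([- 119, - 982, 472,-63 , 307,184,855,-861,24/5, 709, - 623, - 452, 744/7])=[-982,-861, - 623, - 452, - 119, - 63, 24/5,744/7,184 , 307,472, 709,855]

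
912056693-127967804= 784088889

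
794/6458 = 397/3229 = 0.12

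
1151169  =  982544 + 168625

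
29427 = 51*577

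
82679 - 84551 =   -  1872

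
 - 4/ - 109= 4/109= 0.04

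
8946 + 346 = 9292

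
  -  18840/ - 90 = 628/3 = 209.33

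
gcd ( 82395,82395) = 82395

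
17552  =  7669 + 9883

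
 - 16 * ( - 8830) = 141280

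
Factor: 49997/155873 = 17/53 = 17^1*53^( - 1 )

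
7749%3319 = 1111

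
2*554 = 1108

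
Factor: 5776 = 2^4 *19^2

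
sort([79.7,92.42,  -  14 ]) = [ - 14, 79.7, 92.42 ] 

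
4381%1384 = 229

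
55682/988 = 56 + 177/494 = 56.36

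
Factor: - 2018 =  - 2^1*1009^1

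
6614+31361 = 37975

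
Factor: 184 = 2^3*23^1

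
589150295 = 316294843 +272855452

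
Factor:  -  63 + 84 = 21 = 3^1*7^1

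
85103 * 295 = 25105385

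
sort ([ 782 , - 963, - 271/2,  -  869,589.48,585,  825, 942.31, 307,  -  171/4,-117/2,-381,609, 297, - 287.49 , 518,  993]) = [ - 963 , - 869,-381,-287.49, - 271/2,- 117/2 , - 171/4 , 297 , 307, 518,585 , 589.48 , 609 , 782 , 825,942.31, 993 ] 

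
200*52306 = 10461200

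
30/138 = 5/23 = 0.22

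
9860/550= 986/55 = 17.93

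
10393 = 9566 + 827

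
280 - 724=-444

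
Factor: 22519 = 7^1*3217^1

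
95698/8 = 11962+1/4 = 11962.25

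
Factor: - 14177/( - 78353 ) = 11^( - 1 )*17^( - 1 ) * 419^( - 1 ) * 14177^1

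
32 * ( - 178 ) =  - 5696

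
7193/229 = 31 + 94/229 = 31.41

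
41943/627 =66  +  17/19 = 66.89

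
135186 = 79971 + 55215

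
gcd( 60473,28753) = 1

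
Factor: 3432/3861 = 8/9 = 2^3*3^( - 2) 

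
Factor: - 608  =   - 2^5*19^1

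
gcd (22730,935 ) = 5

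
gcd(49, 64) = 1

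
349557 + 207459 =557016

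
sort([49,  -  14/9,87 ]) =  [- 14/9, 49, 87 ] 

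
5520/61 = 90+30/61 =90.49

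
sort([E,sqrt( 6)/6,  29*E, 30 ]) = [sqrt( 6 )/6,E, 30,  29*E]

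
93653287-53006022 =40647265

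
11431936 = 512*22328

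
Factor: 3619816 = 2^3 * 331^1 * 1367^1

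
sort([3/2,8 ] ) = [ 3/2, 8 ]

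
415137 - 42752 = 372385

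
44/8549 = 44/8549 = 0.01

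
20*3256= 65120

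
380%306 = 74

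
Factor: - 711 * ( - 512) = 2^9*3^2 * 79^1 = 364032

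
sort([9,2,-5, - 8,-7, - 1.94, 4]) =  [ - 8, - 7, - 5,  -  1.94, 2, 4, 9]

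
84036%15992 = 4076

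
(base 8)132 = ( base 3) 10100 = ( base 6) 230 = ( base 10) 90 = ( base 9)110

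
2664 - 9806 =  - 7142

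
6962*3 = 20886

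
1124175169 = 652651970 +471523199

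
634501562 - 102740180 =531761382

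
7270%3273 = 724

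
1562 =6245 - 4683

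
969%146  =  93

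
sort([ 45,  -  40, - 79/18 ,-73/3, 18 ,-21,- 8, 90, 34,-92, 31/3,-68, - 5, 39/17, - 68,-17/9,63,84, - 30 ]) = [ - 92, - 68, - 68,-40,-30,  -  73/3,-21,-8, - 5 ,-79/18 ,-17/9,39/17, 31/3,18, 34,45, 63, 84,90]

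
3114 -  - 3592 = 6706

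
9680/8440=242/211 = 1.15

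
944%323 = 298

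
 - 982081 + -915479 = - 1897560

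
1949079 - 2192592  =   - 243513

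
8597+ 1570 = 10167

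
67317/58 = 1160  +  37/58 = 1160.64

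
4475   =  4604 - 129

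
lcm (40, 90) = 360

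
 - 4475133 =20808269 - 25283402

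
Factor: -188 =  - 2^2*47^1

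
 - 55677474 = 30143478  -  85820952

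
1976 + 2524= 4500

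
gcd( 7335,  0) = 7335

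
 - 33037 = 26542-59579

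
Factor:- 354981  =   - 3^1 * 11^1*31^1*347^1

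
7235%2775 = 1685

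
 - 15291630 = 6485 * ( - 2358) 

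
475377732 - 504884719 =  - 29506987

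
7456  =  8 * 932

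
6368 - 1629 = 4739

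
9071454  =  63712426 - 54640972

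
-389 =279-668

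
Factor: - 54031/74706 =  - 2^(  -  1 )*3^( - 1)*71^1*761^1*12451^( - 1) 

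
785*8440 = 6625400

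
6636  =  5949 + 687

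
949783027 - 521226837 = 428556190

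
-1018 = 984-2002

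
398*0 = 0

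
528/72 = 22/3 = 7.33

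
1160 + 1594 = 2754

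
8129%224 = 65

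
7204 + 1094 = 8298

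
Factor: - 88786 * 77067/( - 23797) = 2^1*3^2 *53^( - 1 ) * 103^1 * 431^1* 449^(-1 ) * 8563^1= 6842470662/23797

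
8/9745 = 8/9745 = 0.00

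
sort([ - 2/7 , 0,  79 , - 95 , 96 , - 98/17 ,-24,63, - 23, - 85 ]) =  [ - 95,  -  85, - 24 ,-23 , - 98/17, - 2/7 , 0 , 63 , 79 , 96 ]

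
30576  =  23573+7003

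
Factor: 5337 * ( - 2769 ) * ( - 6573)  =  3^4*7^1*13^1*71^1*313^1 * 593^1=97136799669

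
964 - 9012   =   - 8048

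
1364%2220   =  1364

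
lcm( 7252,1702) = 166796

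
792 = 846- 54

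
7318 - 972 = 6346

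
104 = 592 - 488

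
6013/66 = 91+7/66  =  91.11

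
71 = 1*71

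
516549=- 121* ( - 4269)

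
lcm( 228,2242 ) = 13452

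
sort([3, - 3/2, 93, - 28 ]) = [  -  28,  -  3/2,3, 93 ]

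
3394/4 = 1697/2 = 848.50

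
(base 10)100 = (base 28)3G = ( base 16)64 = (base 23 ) 48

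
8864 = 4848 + 4016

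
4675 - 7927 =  - 3252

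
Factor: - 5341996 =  - 2^2*11^1*167^1*727^1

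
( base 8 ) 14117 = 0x184F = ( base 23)bhd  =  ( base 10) 6223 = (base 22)CIJ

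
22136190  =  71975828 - 49839638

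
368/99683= 368/99683 = 0.00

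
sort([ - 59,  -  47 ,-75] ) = [-75,-59, - 47 ]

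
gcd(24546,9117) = 3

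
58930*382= 22511260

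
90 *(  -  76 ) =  - 6840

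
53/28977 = 53/28977 =0.00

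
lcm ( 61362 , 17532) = 122724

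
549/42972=183/14324 = 0.01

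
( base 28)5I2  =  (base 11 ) 3364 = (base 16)114a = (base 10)4426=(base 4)1011022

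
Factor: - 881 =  - 881^1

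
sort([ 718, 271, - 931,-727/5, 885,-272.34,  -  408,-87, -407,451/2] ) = [ - 931,-408, - 407, - 272.34,  -  727/5, - 87  ,  451/2, 271,718, 885]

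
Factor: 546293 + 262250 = 808543 = 179^1*4517^1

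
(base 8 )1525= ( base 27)14g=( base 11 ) 706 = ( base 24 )1bd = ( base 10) 853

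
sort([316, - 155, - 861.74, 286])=[ - 861.74, - 155,286 , 316]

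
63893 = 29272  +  34621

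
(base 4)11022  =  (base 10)330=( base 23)e8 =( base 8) 512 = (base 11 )280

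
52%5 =2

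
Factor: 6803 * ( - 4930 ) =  - 33538790  =  - 2^1 * 5^1 * 17^1 * 29^1*6803^1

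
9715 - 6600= 3115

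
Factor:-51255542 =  - 2^1*13^1*59^1 *33413^1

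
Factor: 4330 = 2^1 *5^1 * 433^1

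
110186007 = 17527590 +92658417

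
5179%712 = 195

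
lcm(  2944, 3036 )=97152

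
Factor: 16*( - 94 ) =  - 1504 = - 2^5*47^1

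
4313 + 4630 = 8943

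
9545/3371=2 + 2803/3371 = 2.83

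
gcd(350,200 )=50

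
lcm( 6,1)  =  6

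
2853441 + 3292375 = 6145816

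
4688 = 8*586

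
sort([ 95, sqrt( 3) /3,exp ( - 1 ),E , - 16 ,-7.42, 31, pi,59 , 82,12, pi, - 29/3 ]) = [-16, - 29/3, - 7.42,exp( - 1), sqrt( 3) /3, E, pi,pi, 12,31, 59, 82, 95] 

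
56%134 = 56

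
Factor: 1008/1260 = 2^2 * 5^(  -  1) = 4/5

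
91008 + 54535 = 145543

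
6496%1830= 1006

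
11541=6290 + 5251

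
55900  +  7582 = 63482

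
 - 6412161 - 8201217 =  - 14613378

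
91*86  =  7826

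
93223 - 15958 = 77265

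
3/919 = 3/919 = 0.00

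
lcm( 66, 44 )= 132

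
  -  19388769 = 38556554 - 57945323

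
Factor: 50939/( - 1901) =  - 7^1*19^1*383^1*1901^( - 1)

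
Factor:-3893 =  -  17^1*229^1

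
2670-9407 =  - 6737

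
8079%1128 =183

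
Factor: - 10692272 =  - 2^4*31^1* 21557^1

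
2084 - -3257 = 5341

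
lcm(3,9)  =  9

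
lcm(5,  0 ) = 0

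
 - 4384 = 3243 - 7627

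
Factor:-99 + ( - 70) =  - 13^2 = - 169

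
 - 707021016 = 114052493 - 821073509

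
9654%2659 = 1677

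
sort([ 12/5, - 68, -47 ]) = [ - 68,-47, 12/5]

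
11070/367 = 30 + 60/367 = 30.16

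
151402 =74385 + 77017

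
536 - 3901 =-3365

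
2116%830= 456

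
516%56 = 12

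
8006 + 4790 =12796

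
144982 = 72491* 2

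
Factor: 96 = 2^5*3^1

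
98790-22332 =76458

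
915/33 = 305/11 = 27.73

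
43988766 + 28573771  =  72562537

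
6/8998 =3/4499 = 0.00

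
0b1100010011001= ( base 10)6297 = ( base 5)200142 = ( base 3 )22122020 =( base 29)7E4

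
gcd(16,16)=16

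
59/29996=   59/29996  =  0.00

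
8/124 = 2/31 = 0.06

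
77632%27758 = 22116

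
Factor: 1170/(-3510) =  - 3^ ( - 1) = - 1/3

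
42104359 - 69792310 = - 27687951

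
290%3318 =290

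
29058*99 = 2876742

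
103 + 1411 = 1514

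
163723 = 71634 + 92089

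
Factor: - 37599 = -3^1 * 83^1*151^1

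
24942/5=24942/5 = 4988.40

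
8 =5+3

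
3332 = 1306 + 2026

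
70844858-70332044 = 512814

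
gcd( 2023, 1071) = 119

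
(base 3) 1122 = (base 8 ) 54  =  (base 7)62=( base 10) 44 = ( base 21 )22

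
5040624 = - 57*( - 88432 )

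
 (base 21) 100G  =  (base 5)244102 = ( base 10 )9277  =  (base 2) 10010000111101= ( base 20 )133h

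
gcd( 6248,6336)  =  88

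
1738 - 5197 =  -  3459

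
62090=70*887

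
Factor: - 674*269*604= -109508824 = - 2^3 * 151^1*269^1* 337^1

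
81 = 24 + 57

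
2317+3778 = 6095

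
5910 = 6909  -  999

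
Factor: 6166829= 23^1 * 268123^1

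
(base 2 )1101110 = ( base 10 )110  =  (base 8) 156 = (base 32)3E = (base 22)50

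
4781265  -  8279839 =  - 3498574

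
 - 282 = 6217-6499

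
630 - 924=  - 294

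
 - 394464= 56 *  ( - 7044 ) 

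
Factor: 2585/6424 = 2^(-3 )* 5^1*47^1*73^ ( - 1) =235/584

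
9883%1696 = 1403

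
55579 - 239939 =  - 184360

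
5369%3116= 2253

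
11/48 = 11/48 = 0.23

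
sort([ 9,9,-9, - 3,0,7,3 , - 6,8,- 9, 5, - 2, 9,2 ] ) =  [ -9 ,-9, - 6,  -  3, - 2, 0 , 2,3,5 , 7, 8,9 , 9,9] 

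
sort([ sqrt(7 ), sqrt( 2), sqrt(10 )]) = [ sqrt(2), sqrt( 7 ),sqrt(10)] 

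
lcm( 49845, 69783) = 348915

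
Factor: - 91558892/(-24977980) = 5^( - 1 )*797^( - 1)*1567^(-1)*22889723^1 = 22889723/6244495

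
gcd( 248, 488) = 8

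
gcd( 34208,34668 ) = 4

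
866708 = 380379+486329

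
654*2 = 1308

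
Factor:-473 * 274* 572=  - 2^3*11^2*13^1 * 43^1 * 137^1 =- 74132344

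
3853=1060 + 2793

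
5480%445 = 140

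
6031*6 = 36186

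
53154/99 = 536 + 10/11 =536.91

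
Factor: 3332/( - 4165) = - 2^2*5^( - 1) = - 4/5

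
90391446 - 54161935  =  36229511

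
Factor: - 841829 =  - 233^1*3613^1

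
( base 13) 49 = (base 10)61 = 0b111101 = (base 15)41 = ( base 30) 21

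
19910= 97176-77266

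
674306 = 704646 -30340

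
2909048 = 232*12539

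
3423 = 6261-2838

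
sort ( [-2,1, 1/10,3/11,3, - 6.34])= [-6.34, - 2,1/10, 3/11,1, 3] 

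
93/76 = 93/76 = 1.22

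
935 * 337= 315095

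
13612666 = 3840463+9772203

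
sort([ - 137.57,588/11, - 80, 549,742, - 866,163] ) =[ - 866,-137.57, - 80,  588/11,163 , 549,742] 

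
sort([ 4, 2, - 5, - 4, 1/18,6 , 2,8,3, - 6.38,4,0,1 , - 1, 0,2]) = [ - 6.38, - 5, - 4, - 1,  0 , 0,1/18, 1, 2 , 2, 2,3,4,4, 6,8] 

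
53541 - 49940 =3601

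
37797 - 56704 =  - 18907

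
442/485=442/485 = 0.91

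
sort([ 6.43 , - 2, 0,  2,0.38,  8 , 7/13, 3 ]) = [-2, 0,0.38,7/13, 2,3,6.43, 8 ]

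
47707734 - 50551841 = -2844107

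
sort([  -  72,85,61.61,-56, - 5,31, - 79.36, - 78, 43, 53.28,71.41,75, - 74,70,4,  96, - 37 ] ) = [-79.36, - 78 ,-74,-72, - 56,-37,-5, 4,31,43,53.28,61.61,70,71.41,75,85,96] 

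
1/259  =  1/259 = 0.00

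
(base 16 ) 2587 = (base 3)111011211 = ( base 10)9607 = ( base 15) 2CA7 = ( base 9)14154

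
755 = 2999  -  2244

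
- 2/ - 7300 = 1/3650 = 0.00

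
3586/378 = 1793/189 =9.49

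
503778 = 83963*6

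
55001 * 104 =5720104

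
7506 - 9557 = - 2051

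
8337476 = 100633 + 8236843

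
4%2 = 0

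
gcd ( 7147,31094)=7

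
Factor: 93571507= 93571507^1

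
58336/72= 810+ 2/9 = 810.22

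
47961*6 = 287766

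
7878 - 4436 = 3442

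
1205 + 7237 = 8442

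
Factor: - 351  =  -3^3*13^1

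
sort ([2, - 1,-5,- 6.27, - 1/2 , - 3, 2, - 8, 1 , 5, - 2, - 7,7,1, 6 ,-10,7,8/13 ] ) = [ - 10, - 8, - 7, - 6.27 , -5, - 3,-2,-1, - 1/2,8/13, 1, 1, 2, 2, 5, 6,7, 7 ]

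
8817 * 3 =26451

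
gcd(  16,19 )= 1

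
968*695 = 672760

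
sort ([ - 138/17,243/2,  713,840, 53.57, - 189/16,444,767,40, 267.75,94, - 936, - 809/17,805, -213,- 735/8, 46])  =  [ - 936, - 213,  -  735/8 ,-809/17, -189/16,-138/17,40,46,53.57,94,243/2, 267.75,444,  713,767, 805,840]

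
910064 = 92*9892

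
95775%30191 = 5202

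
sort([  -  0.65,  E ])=[ -0.65, E]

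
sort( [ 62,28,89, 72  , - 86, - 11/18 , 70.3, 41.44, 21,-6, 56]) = [ - 86 ,-6, - 11/18, 21,28 , 41.44,56,62  ,  70.3, 72, 89 ]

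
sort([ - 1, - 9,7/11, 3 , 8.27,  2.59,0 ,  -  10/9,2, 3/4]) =[  -  9, - 10/9, - 1, 0, 7/11, 3/4,  2, 2.59, 3,8.27] 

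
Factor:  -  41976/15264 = - 2^( - 2)*11^1 = - 11/4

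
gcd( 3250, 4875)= 1625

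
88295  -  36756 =51539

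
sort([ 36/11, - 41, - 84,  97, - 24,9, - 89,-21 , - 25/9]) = [ - 89,-84,- 41, - 24, - 21, - 25/9, 36/11,9, 97]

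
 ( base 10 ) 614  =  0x266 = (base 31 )jp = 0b1001100110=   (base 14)31C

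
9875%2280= 755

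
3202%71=7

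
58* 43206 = 2505948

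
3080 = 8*385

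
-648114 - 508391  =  - 1156505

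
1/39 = 1/39 = 0.03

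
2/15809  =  2/15809 = 0.00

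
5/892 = 5/892 = 0.01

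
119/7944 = 119/7944= 0.01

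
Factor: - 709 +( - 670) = -1379 = - 7^1*197^1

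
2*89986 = 179972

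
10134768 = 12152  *834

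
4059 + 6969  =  11028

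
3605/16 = 225 + 5/16 = 225.31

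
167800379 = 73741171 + 94059208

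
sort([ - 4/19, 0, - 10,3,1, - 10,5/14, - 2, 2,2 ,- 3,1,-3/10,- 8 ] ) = [-10, - 10 , - 8,- 3,- 2, - 3/10 , - 4/19,0,5/14,1,1,2,2,3]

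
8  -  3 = 5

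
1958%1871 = 87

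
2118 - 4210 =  - 2092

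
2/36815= 2/36815  =  0.00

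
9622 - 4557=5065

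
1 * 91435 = 91435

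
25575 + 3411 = 28986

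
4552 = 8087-3535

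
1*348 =348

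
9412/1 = 9412 = 9412.00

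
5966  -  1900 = 4066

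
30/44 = 15/22 = 0.68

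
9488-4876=4612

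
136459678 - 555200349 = -418740671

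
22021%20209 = 1812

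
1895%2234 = 1895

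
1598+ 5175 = 6773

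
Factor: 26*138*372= 1334736 = 2^4*3^2 * 13^1*23^1*31^1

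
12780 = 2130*6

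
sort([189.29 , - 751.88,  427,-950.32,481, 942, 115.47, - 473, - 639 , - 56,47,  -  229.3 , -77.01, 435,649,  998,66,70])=[  -  950.32, - 751.88, - 639,  -  473, - 229.3, - 77.01, -56, 47,  66,70, 115.47,189.29, 427, 435, 481,649, 942,998 ]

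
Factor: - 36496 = -2^4 *2281^1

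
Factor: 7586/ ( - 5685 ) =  - 2^1*3^( - 1 )*5^( - 1 ) * 379^(-1)  *  3793^1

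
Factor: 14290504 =2^3*29^1*31^1*1987^1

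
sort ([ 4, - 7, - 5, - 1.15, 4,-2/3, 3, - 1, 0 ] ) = [-7  , - 5,-1.15, - 1,-2/3, 0, 3, 4, 4 ]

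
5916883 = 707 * 8369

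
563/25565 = 563/25565 = 0.02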